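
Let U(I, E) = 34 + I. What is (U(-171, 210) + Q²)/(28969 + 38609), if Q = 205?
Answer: 2992/4827 ≈ 0.61985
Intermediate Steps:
(U(-171, 210) + Q²)/(28969 + 38609) = ((34 - 171) + 205²)/(28969 + 38609) = (-137 + 42025)/67578 = 41888*(1/67578) = 2992/4827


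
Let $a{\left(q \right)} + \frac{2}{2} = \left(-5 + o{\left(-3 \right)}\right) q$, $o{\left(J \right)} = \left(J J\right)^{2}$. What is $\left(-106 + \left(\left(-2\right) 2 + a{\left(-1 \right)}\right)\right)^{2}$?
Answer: $34969$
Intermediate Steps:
$o{\left(J \right)} = J^{4}$ ($o{\left(J \right)} = \left(J^{2}\right)^{2} = J^{4}$)
$a{\left(q \right)} = -1 + 76 q$ ($a{\left(q \right)} = -1 + \left(-5 + \left(-3\right)^{4}\right) q = -1 + \left(-5 + 81\right) q = -1 + 76 q$)
$\left(-106 + \left(\left(-2\right) 2 + a{\left(-1 \right)}\right)\right)^{2} = \left(-106 + \left(\left(-2\right) 2 + \left(-1 + 76 \left(-1\right)\right)\right)\right)^{2} = \left(-106 - 81\right)^{2} = \left(-187\right)^{2} = 34969$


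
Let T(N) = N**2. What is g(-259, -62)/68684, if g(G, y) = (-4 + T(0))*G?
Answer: 37/2453 ≈ 0.015084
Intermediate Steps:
g(G, y) = -4*G (g(G, y) = (-4 + 0**2)*G = (-4 + 0)*G = -4*G)
g(-259, -62)/68684 = -4*(-259)/68684 = 1036*(1/68684) = 37/2453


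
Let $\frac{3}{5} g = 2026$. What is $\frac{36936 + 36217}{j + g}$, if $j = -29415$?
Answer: $- \frac{219459}{78115} \approx -2.8094$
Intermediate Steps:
$g = \frac{10130}{3}$ ($g = \frac{5}{3} \cdot 2026 = \frac{10130}{3} \approx 3376.7$)
$\frac{36936 + 36217}{j + g} = \frac{36936 + 36217}{-29415 + \frac{10130}{3}} = \frac{73153}{- \frac{78115}{3}} = 73153 \left(- \frac{3}{78115}\right) = - \frac{219459}{78115}$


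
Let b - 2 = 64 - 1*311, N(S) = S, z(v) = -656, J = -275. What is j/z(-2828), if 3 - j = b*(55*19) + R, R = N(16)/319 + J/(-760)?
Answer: -12414265687/31808128 ≈ -390.29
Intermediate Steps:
b = -245 (b = 2 + (64 - 1*311) = 2 + (64 - 311) = 2 - 247 = -245)
R = 19977/48488 (R = 16/319 - 275/(-760) = 16*(1/319) - 275*(-1/760) = 16/319 + 55/152 = 19977/48488 ≈ 0.41200)
j = 12414265687/48488 (j = 3 - (-13475*19 + 19977/48488) = 3 - (-245*1045 + 19977/48488) = 3 - (-256025 + 19977/48488) = 3 - 1*(-12414120223/48488) = 3 + 12414120223/48488 = 12414265687/48488 ≈ 2.5603e+5)
j/z(-2828) = (12414265687/48488)/(-656) = (12414265687/48488)*(-1/656) = -12414265687/31808128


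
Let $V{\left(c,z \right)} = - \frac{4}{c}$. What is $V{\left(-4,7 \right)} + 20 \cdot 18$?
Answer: $361$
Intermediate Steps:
$V{\left(-4,7 \right)} + 20 \cdot 18 = - \frac{4}{-4} + 20 \cdot 18 = \left(-4\right) \left(- \frac{1}{4}\right) + 360 = 1 + 360 = 361$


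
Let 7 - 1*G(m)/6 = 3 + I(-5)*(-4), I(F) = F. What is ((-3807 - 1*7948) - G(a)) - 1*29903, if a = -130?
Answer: -41562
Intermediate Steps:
G(m) = -96 (G(m) = 42 - 6*(3 - 5*(-4)) = 42 - 6*(3 + 20) = 42 - 6*23 = 42 - 138 = -96)
((-3807 - 1*7948) - G(a)) - 1*29903 = ((-3807 - 1*7948) - 1*(-96)) - 1*29903 = ((-3807 - 7948) + 96) - 29903 = (-11755 + 96) - 29903 = -11659 - 29903 = -41562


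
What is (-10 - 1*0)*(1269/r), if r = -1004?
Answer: 6345/502 ≈ 12.639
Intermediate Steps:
(-10 - 1*0)*(1269/r) = (-10 - 1*0)*(1269/(-1004)) = (-10 + 0)*(1269*(-1/1004)) = -10*(-1269/1004) = 6345/502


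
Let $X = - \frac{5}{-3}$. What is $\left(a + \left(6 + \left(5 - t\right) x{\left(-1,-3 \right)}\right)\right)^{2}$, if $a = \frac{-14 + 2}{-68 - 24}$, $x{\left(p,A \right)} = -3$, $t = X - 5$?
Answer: $\frac{188356}{529} \approx 356.06$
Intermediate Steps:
$X = \frac{5}{3}$ ($X = \left(-5\right) \left(- \frac{1}{3}\right) = \frac{5}{3} \approx 1.6667$)
$t = - \frac{10}{3}$ ($t = \frac{5}{3} - 5 = - \frac{10}{3} \approx -3.3333$)
$a = \frac{3}{23}$ ($a = - \frac{12}{-92} = \left(-12\right) \left(- \frac{1}{92}\right) = \frac{3}{23} \approx 0.13043$)
$\left(a + \left(6 + \left(5 - t\right) x{\left(-1,-3 \right)}\right)\right)^{2} = \left(\frac{3}{23} + \left(6 + \left(5 - - \frac{10}{3}\right) \left(-3\right)\right)\right)^{2} = \left(\frac{3}{23} + \left(6 + \left(5 + \frac{10}{3}\right) \left(-3\right)\right)\right)^{2} = \left(\frac{3}{23} + \left(6 + \frac{25}{3} \left(-3\right)\right)\right)^{2} = \left(\frac{3}{23} + \left(6 - 25\right)\right)^{2} = \left(\frac{3}{23} - 19\right)^{2} = \left(- \frac{434}{23}\right)^{2} = \frac{188356}{529}$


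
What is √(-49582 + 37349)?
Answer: I*√12233 ≈ 110.6*I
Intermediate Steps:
√(-49582 + 37349) = √(-12233) = I*√12233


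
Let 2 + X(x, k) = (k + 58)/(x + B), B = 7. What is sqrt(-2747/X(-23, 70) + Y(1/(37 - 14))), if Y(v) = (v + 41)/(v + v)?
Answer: sqrt(74670)/10 ≈ 27.326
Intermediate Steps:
X(x, k) = -2 + (58 + k)/(7 + x) (X(x, k) = -2 + (k + 58)/(x + 7) = -2 + (58 + k)/(7 + x))
Y(v) = (41 + v)/(2*v) (Y(v) = (41 + v)/((2*v)) = (41 + v)*(1/(2*v)) = (41 + v)/(2*v))
sqrt(-2747/X(-23, 70) + Y(1/(37 - 14))) = sqrt(-2747*(7 - 23)/(44 + 70 - 2*(-23)) + (41 + 1/(37 - 14))/(2*(1/(37 - 14)))) = sqrt(-2747*(-16/(44 + 70 + 46)) + (41 + 1/23)/(2*(1/23))) = sqrt(-2747/((-1/16*160)) + (41 + 1/23)/(2*(1/23))) = sqrt(-2747/(-10) + (1/2)*23*(944/23)) = sqrt(-2747*(-1/10) + 472) = sqrt(2747/10 + 472) = sqrt(7467/10) = sqrt(74670)/10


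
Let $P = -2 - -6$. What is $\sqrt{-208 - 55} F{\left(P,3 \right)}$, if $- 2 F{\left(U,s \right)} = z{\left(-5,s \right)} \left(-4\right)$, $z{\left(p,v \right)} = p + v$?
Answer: $- 4 i \sqrt{263} \approx - 64.869 i$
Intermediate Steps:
$P = 4$ ($P = -2 + 6 = 4$)
$F{\left(U,s \right)} = -10 + 2 s$ ($F{\left(U,s \right)} = - \frac{\left(-5 + s\right) \left(-4\right)}{2} = - \frac{20 - 4 s}{2} = -10 + 2 s$)
$\sqrt{-208 - 55} F{\left(P,3 \right)} = \sqrt{-208 - 55} \left(-10 + 2 \cdot 3\right) = \sqrt{-263} \left(-10 + 6\right) = i \sqrt{263} \left(-4\right) = - 4 i \sqrt{263}$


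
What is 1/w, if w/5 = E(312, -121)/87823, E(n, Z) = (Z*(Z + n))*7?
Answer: -87823/808885 ≈ -0.10857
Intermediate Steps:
E(n, Z) = 7*Z*(Z + n)
w = -808885/87823 (w = 5*((7*(-121)*(-121 + 312))/87823) = 5*((7*(-121)*191)*(1/87823)) = 5*(-161777*1/87823) = 5*(-161777/87823) = -808885/87823 ≈ -9.2104)
1/w = 1/(-808885/87823) = -87823/808885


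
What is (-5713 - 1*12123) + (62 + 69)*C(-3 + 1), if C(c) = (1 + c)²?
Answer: -17705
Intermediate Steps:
(-5713 - 1*12123) + (62 + 69)*C(-3 + 1) = (-5713 - 1*12123) + (62 + 69)*(1 + (-3 + 1))² = (-5713 - 12123) + 131*(1 - 2)² = -17836 + 131*(-1)² = -17836 + 131*1 = -17836 + 131 = -17705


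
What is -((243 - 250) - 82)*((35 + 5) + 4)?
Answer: 3916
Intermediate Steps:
-((243 - 250) - 82)*((35 + 5) + 4) = -(-7 - 82)*(40 + 4) = -(-89)*44 = -1*(-3916) = 3916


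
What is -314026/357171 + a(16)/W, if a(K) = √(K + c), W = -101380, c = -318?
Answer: -314026/357171 - I*√302/101380 ≈ -0.8792 - 0.00017142*I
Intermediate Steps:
a(K) = √(-318 + K) (a(K) = √(K - 318) = √(-318 + K))
-314026/357171 + a(16)/W = -314026/357171 + √(-318 + 16)/(-101380) = -314026*1/357171 + √(-302)*(-1/101380) = -314026/357171 + (I*√302)*(-1/101380) = -314026/357171 - I*√302/101380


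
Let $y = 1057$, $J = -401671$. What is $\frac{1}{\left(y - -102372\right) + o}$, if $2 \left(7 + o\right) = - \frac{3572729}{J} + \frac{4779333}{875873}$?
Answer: $\frac{351812783783}{36387706212571856} \approx 9.6685 \cdot 10^{-6}$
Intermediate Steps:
$o = \frac{61798679949}{351812783783}$ ($o = -7 + \frac{- \frac{3572729}{-401671} + \frac{4779333}{875873}}{2} = -7 + \frac{\left(-3572729\right) \left(- \frac{1}{401671}\right) + 4779333 \cdot \frac{1}{875873}}{2} = -7 + \frac{\frac{3572729}{401671} + \frac{4779333}{875873}}{2} = -7 + \frac{1}{2} \cdot \frac{5048976332860}{351812783783} = -7 + \frac{2524488166430}{351812783783} = \frac{61798679949}{351812783783} \approx 0.17566$)
$\frac{1}{\left(y - -102372\right) + o} = \frac{1}{\left(1057 - -102372\right) + \frac{61798679949}{351812783783}} = \frac{1}{\left(1057 + 102372\right) + \frac{61798679949}{351812783783}} = \frac{1}{103429 + \frac{61798679949}{351812783783}} = \frac{1}{\frac{36387706212571856}{351812783783}} = \frac{351812783783}{36387706212571856}$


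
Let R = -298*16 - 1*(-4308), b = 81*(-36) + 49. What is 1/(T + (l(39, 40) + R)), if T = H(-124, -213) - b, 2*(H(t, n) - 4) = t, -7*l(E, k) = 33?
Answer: 7/16410 ≈ 0.00042657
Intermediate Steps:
l(E, k) = -33/7 (l(E, k) = -⅐*33 = -33/7)
H(t, n) = 4 + t/2
b = -2867 (b = -2916 + 49 = -2867)
R = -460 (R = -4768 + 4308 = -460)
T = 2809 (T = (4 + (½)*(-124)) - 1*(-2867) = (4 - 62) + 2867 = -58 + 2867 = 2809)
1/(T + (l(39, 40) + R)) = 1/(2809 + (-33/7 - 460)) = 1/(2809 - 3253/7) = 1/(16410/7) = 7/16410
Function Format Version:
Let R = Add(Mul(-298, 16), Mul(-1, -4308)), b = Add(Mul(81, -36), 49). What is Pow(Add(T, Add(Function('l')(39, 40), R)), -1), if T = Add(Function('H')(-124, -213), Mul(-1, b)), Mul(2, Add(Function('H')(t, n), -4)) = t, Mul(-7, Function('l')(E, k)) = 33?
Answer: Rational(7, 16410) ≈ 0.00042657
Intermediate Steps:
Function('l')(E, k) = Rational(-33, 7) (Function('l')(E, k) = Mul(Rational(-1, 7), 33) = Rational(-33, 7))
Function('H')(t, n) = Add(4, Mul(Rational(1, 2), t))
b = -2867 (b = Add(-2916, 49) = -2867)
R = -460 (R = Add(-4768, 4308) = -460)
T = 2809 (T = Add(Add(4, Mul(Rational(1, 2), -124)), Mul(-1, -2867)) = Add(Add(4, -62), 2867) = Add(-58, 2867) = 2809)
Pow(Add(T, Add(Function('l')(39, 40), R)), -1) = Pow(Add(2809, Add(Rational(-33, 7), -460)), -1) = Pow(Add(2809, Rational(-3253, 7)), -1) = Pow(Rational(16410, 7), -1) = Rational(7, 16410)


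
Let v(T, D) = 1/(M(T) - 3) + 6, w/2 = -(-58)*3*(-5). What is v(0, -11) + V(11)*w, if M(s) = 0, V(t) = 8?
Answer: -41743/3 ≈ -13914.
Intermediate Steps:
w = -1740 (w = 2*(-(-58)*3*(-5)) = 2*(-(-58)*(-15)) = 2*(-1*870) = 2*(-870) = -1740)
v(T, D) = 17/3 (v(T, D) = 1/(0 - 3) + 6 = 1/(-3) + 6 = -1/3 + 6 = 17/3)
v(0, -11) + V(11)*w = 17/3 + 8*(-1740) = 17/3 - 13920 = -41743/3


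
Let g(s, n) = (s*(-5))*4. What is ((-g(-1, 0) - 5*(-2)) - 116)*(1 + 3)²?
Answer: -2016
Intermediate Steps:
g(s, n) = -20*s (g(s, n) = -5*s*4 = -20*s)
((-g(-1, 0) - 5*(-2)) - 116)*(1 + 3)² = ((-(-20)*(-1) - 5*(-2)) - 116)*(1 + 3)² = ((-1*20 + 10) - 116)*4² = ((-20 + 10) - 116)*16 = (-10 - 116)*16 = -126*16 = -2016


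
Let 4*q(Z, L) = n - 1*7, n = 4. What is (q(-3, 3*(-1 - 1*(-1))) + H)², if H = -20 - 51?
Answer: 82369/16 ≈ 5148.1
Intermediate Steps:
q(Z, L) = -¾ (q(Z, L) = (4 - 1*7)/4 = (4 - 7)/4 = (¼)*(-3) = -¾)
H = -71
(q(-3, 3*(-1 - 1*(-1))) + H)² = (-¾ - 71)² = (-287/4)² = 82369/16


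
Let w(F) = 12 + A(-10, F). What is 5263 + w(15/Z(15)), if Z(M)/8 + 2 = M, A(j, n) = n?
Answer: 548615/104 ≈ 5275.1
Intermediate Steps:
Z(M) = -16 + 8*M
w(F) = 12 + F
5263 + w(15/Z(15)) = 5263 + (12 + 15/(-16 + 8*15)) = 5263 + (12 + 15/(-16 + 120)) = 5263 + (12 + 15/104) = 5263 + 1263/104 = 548615/104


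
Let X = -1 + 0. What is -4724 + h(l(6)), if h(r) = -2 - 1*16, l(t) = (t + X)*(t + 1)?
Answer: -4742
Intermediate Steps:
X = -1
l(t) = (1 + t)*(-1 + t) (l(t) = (t - 1)*(t + 1) = (-1 + t)*(1 + t) = (1 + t)*(-1 + t))
h(r) = -18 (h(r) = -2 - 16 = -18)
-4724 + h(l(6)) = -4724 - 18 = -4742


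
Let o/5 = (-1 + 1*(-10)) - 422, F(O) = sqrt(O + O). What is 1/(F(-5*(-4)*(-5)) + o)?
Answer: -433/937485 - 2*I*sqrt(2)/937485 ≈ -0.00046187 - 3.017e-6*I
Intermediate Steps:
F(O) = sqrt(2)*sqrt(O) (F(O) = sqrt(2*O) = sqrt(2)*sqrt(O))
o = -2165 (o = 5*((-1 + 1*(-10)) - 422) = 5*((-1 - 10) - 422) = 5*(-11 - 422) = 5*(-433) = -2165)
1/(F(-5*(-4)*(-5)) + o) = 1/(sqrt(2)*sqrt(-5*(-4)*(-5)) - 2165) = 1/(sqrt(2)*sqrt(20*(-5)) - 2165) = 1/(sqrt(2)*sqrt(-100) - 2165) = 1/(sqrt(2)*(10*I) - 2165) = 1/(10*I*sqrt(2) - 2165) = 1/(-2165 + 10*I*sqrt(2))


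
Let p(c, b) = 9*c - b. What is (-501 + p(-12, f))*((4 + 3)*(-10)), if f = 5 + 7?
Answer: 43470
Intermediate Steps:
f = 12
p(c, b) = -b + 9*c
(-501 + p(-12, f))*((4 + 3)*(-10)) = (-501 + (-1*12 + 9*(-12)))*((4 + 3)*(-10)) = (-501 + (-12 - 108))*(7*(-10)) = (-501 - 120)*(-70) = -621*(-70) = 43470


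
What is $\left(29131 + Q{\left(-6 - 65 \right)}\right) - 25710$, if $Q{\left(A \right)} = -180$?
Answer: $3241$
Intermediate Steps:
$\left(29131 + Q{\left(-6 - 65 \right)}\right) - 25710 = \left(29131 - 180\right) - 25710 = 28951 - 25710 = 3241$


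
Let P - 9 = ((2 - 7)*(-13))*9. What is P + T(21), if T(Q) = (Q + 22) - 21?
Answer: 616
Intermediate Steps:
T(Q) = 1 + Q (T(Q) = (22 + Q) - 21 = 1 + Q)
P = 594 (P = 9 + ((2 - 7)*(-13))*9 = 9 - 5*(-13)*9 = 9 + 65*9 = 9 + 585 = 594)
P + T(21) = 594 + (1 + 21) = 594 + 22 = 616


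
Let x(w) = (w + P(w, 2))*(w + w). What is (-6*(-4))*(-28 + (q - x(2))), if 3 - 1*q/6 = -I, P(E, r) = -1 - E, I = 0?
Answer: -144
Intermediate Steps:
q = 18 (q = 18 - (-6)*0 = 18 - 6*0 = 18 + 0 = 18)
x(w) = -2*w (x(w) = (w + (-1 - w))*(w + w) = -2*w)
(-6*(-4))*(-28 + (q - x(2))) = (-6*(-4))*(-28 + (18 - (-2)*2)) = 24*(-28 + (18 - 1*(-4))) = 24*(-28 + (18 + 4)) = 24*(-28 + 22) = 24*(-6) = -144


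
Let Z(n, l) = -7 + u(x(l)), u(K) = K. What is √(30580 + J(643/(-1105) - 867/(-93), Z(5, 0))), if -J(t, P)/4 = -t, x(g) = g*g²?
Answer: 2*√8980937774185/34255 ≈ 174.97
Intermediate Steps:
x(g) = g³
Z(n, l) = -7 + l³
J(t, P) = 4*t (J(t, P) = -(-4)*t = 4*t)
√(30580 + J(643/(-1105) - 867/(-93), Z(5, 0))) = √(30580 + 4*(643/(-1105) - 867/(-93))) = √(30580 + 4*(643*(-1/1105) - 867*(-1/93))) = √(30580 + 4*(-643/1105 + 289/31)) = √(30580 + 4*(299412/34255)) = √(30580 + 1197648/34255) = √(1048715548/34255) = 2*√8980937774185/34255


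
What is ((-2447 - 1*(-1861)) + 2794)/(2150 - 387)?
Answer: 2208/1763 ≈ 1.2524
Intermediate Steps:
((-2447 - 1*(-1861)) + 2794)/(2150 - 387) = ((-2447 + 1861) + 2794)/1763 = (-586 + 2794)*(1/1763) = 2208*(1/1763) = 2208/1763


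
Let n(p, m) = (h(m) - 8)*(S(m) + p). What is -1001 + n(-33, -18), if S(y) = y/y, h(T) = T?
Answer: -169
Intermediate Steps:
S(y) = 1
n(p, m) = (1 + p)*(-8 + m) (n(p, m) = (m - 8)*(1 + p) = (-8 + m)*(1 + p) = (1 + p)*(-8 + m))
-1001 + n(-33, -18) = -1001 + (-8 - 18 - 8*(-33) - 18*(-33)) = -1001 + (-8 - 18 + 264 + 594) = -1001 + 832 = -169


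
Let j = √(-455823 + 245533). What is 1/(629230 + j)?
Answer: 62923/39593060319 - I*√210290/395930603190 ≈ 1.5892e-6 - 1.1582e-9*I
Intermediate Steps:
j = I*√210290 (j = √(-210290) = I*√210290 ≈ 458.57*I)
1/(629230 + j) = 1/(629230 + I*√210290)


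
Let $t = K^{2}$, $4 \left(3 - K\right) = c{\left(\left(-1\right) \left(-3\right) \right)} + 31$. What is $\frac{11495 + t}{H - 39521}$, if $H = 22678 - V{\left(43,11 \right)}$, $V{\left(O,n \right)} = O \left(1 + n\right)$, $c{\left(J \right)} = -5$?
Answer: $- \frac{46029}{69436} \approx -0.6629$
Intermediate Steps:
$H = 22162$ ($H = 22678 - 43 \left(1 + 11\right) = 22678 - 43 \cdot 12 = 22678 - 516 = 22162$)
$K = - \frac{7}{2}$ ($K = 3 - \frac{-5 + 31}{4} = 3 - \frac{13}{2} = - \frac{7}{2} \approx -3.5$)
$t = \frac{49}{4}$ ($t = \left(- \frac{7}{2}\right)^{2} = \frac{49}{4} \approx 12.25$)
$\frac{11495 + t}{H - 39521} = \frac{11495 + \frac{49}{4}}{22162 - 39521} = \frac{46029}{4 \left(-17359\right)} = \frac{46029}{4} \left(- \frac{1}{17359}\right) = - \frac{46029}{69436}$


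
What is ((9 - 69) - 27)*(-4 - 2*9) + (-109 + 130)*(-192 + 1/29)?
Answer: -61401/29 ≈ -2117.3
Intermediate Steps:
((9 - 69) - 27)*(-4 - 2*9) + (-109 + 130)*(-192 + 1/29) = (-60 - 27)*(-4 - 18) + 21*(-192 + 1/29) = -87*(-22) + 21*(-5567/29) = 1914 - 116907/29 = -61401/29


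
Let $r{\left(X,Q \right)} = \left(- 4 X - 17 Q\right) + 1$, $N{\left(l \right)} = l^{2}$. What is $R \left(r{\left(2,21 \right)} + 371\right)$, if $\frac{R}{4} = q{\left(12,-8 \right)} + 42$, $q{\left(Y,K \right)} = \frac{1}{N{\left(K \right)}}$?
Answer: $\frac{18823}{16} \approx 1176.4$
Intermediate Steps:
$r{\left(X,Q \right)} = 1 - 17 Q - 4 X$ ($r{\left(X,Q \right)} = \left(- 17 Q - 4 X\right) + 1 = 1 - 17 Q - 4 X$)
$q{\left(Y,K \right)} = \frac{1}{K^{2}}$
$R = \frac{2689}{16}$ ($R = 4 \left(\frac{1}{64} + 42\right) = 4 \cdot \frac{2689}{64} = \frac{2689}{16} \approx 168.06$)
$R \left(r{\left(2,21 \right)} + 371\right) = \frac{2689 \left(\left(1 - 357 - 8\right) + 371\right)}{16} = \frac{2689 \left(-364 + 371\right)}{16} = \frac{2689}{16} \cdot 7 = \frac{18823}{16}$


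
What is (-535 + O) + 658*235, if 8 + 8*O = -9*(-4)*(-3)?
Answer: 308161/2 ≈ 1.5408e+5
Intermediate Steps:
O = -29/2 (O = -1 + (-9*(-4)*(-3))/8 = -1 + (36*(-3))/8 = -1 + (1/8)*(-108) = -1 - 27/2 = -29/2 ≈ -14.500)
(-535 + O) + 658*235 = (-535 - 29/2) + 658*235 = -1099/2 + 154630 = 308161/2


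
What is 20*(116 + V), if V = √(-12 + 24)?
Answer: 2320 + 40*√3 ≈ 2389.3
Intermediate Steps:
V = 2*√3 (V = √12 = 2*√3 ≈ 3.4641)
20*(116 + V) = 20*(116 + 2*√3) = 2320 + 40*√3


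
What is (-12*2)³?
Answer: -13824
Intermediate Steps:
(-12*2)³ = (-24)³ = -13824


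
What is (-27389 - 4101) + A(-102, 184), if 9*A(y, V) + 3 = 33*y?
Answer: -95593/3 ≈ -31864.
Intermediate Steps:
A(y, V) = -1/3 + 11*y/3 (A(y, V) = -1/3 + (33*y)/9 = -1/3 + 11*y/3)
(-27389 - 4101) + A(-102, 184) = (-27389 - 4101) + (-1/3 + (11/3)*(-102)) = -31490 + (-1/3 - 374) = -31490 - 1123/3 = -95593/3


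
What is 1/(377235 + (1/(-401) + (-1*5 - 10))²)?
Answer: 160801/60695957491 ≈ 2.6493e-6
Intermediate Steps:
1/(377235 + (1/(-401) + (-1*5 - 10))²) = 1/(377235 + (-1/401 + (-5 - 10))²) = 1/(377235 + (-1/401 - 15)²) = 1/(377235 + (-6016/401)²) = 1/(377235 + 36192256/160801) = 1/(60695957491/160801) = 160801/60695957491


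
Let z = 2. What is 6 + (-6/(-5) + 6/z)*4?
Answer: 114/5 ≈ 22.800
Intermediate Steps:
6 + (-6/(-5) + 6/z)*4 = 6 + (-6/(-5) + 6/2)*4 = 6 + (-6*(-⅕) + 6*(½))*4 = 6 + (6/5 + 3)*4 = 6 + (21/5)*4 = 6 + 84/5 = 114/5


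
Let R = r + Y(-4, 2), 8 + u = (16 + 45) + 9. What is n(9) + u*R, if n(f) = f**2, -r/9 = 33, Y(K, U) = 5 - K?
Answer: -17775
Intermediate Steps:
u = 62 (u = -8 + ((16 + 45) + 9) = -8 + (61 + 9) = -8 + 70 = 62)
r = -297 (r = -9*33 = -297)
R = -288 (R = -297 + (5 - 1*(-4)) = -297 + (5 + 4) = -297 + 9 = -288)
n(9) + u*R = 9**2 + 62*(-288) = 81 - 17856 = -17775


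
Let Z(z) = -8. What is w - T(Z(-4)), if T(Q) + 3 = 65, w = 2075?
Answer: 2013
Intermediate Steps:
T(Q) = 62 (T(Q) = -3 + 65 = 62)
w - T(Z(-4)) = 2075 - 1*62 = 2075 - 62 = 2013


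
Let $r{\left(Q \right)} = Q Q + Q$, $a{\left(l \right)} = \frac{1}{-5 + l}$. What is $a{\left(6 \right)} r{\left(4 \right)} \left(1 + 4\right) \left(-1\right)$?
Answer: $-100$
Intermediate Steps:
$r{\left(Q \right)} = Q + Q^{2}$ ($r{\left(Q \right)} = Q^{2} + Q = Q + Q^{2}$)
$a{\left(6 \right)} r{\left(4 \right)} \left(1 + 4\right) \left(-1\right) = \frac{4 \left(1 + 4\right)}{-5 + 6} \left(1 + 4\right) \left(-1\right) = \frac{4 \cdot 5}{1} \cdot 5 \left(-1\right) = 1 \cdot 20 \left(-5\right) = 20 \left(-5\right) = -100$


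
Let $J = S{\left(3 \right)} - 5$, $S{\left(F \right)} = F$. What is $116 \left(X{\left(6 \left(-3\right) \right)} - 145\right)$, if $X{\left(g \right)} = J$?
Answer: $-17052$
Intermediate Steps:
$J = -2$ ($J = 3 - 5 = -2$)
$X{\left(g \right)} = -2$
$116 \left(X{\left(6 \left(-3\right) \right)} - 145\right) = 116 \left(-2 - 145\right) = 116 \left(-147\right) = -17052$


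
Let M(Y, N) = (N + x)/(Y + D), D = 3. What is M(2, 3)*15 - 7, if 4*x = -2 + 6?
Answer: 5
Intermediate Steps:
x = 1 (x = (-2 + 6)/4 = (¼)*4 = 1)
M(Y, N) = (1 + N)/(3 + Y) (M(Y, N) = (N + 1)/(Y + 3) = (1 + N)/(3 + Y))
M(2, 3)*15 - 7 = ((1 + 3)/(3 + 2))*15 - 7 = (4/5)*15 - 7 = ((⅕)*4)*15 - 7 = (⅘)*15 - 7 = 12 - 7 = 5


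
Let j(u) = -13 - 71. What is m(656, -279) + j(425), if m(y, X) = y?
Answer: 572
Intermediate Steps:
j(u) = -84
m(656, -279) + j(425) = 656 - 84 = 572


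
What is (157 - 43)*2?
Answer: 228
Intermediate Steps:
(157 - 43)*2 = 114*2 = 228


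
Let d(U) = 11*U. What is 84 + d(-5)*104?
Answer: -5636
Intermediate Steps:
84 + d(-5)*104 = 84 + (11*(-5))*104 = 84 - 55*104 = 84 - 5720 = -5636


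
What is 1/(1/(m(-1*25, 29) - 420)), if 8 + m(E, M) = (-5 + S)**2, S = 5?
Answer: -428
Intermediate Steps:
m(E, M) = -8 (m(E, M) = -8 + (-5 + 5)**2 = -8 + 0**2 = -8 + 0 = -8)
1/(1/(m(-1*25, 29) - 420)) = 1/(1/(-8 - 420)) = 1/(1/(-428)) = 1/(-1/428) = -428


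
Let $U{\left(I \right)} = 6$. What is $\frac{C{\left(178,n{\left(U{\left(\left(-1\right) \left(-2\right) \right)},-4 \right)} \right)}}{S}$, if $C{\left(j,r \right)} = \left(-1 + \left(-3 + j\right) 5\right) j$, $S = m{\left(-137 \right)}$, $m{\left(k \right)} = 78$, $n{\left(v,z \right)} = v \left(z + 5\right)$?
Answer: $\frac{77786}{39} \approx 1994.5$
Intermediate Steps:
$n{\left(v,z \right)} = v \left(5 + z\right)$
$S = 78$
$C{\left(j,r \right)} = j \left(-16 + 5 j\right)$ ($C{\left(j,r \right)} = \left(-1 + \left(-15 + 5 j\right)\right) j = \left(-16 + 5 j\right) j = j \left(-16 + 5 j\right)$)
$\frac{C{\left(178,n{\left(U{\left(\left(-1\right) \left(-2\right) \right)},-4 \right)} \right)}}{S} = \frac{178 \left(-16 + 5 \cdot 178\right)}{78} = 178 \left(-16 + 890\right) \frac{1}{78} = 178 \cdot 874 \cdot \frac{1}{78} = 155572 \cdot \frac{1}{78} = \frac{77786}{39}$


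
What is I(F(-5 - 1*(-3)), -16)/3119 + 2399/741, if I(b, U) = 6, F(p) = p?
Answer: 7486927/2311179 ≈ 3.2394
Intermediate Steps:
I(F(-5 - 1*(-3)), -16)/3119 + 2399/741 = 6/3119 + 2399/741 = 7486927/2311179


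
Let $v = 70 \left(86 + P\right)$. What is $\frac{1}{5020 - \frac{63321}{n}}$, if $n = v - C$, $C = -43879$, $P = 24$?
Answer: $\frac{17193}{86287753} \approx 0.00019925$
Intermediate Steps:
$v = 7700$ ($v = 70 \left(86 + 24\right) = 70 \cdot 110 = 7700$)
$n = 51579$ ($n = 7700 - -43879 = 7700 + 43879 = 51579$)
$\frac{1}{5020 - \frac{63321}{n}} = \frac{1}{5020 - \frac{63321}{51579}} = \frac{1}{5020 - \frac{21107}{17193}} = \frac{1}{\frac{86287753}{17193}} = \frac{17193}{86287753}$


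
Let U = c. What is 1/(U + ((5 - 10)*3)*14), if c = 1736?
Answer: 1/1526 ≈ 0.00065531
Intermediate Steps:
U = 1736
1/(U + ((5 - 10)*3)*14) = 1/(1736 + ((5 - 10)*3)*14) = 1/(1736 - 5*3*14) = 1/(1736 - 15*14) = 1/(1736 - 210) = 1/1526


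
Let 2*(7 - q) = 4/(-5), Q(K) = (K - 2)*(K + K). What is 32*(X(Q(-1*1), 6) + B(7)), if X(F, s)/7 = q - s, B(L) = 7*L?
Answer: 9408/5 ≈ 1881.6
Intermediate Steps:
Q(K) = 2*K*(-2 + K) (Q(K) = (-2 + K)*(2*K) = 2*K*(-2 + K))
q = 37/5 (q = 7 - 2/(-5) = 7 - 2*(-1)/5 = 7 - ½*(-⅘) = 7 + ⅖ = 37/5 ≈ 7.4000)
X(F, s) = 259/5 - 7*s (X(F, s) = 7*(37/5 - s) = 259/5 - 7*s)
32*(X(Q(-1*1), 6) + B(7)) = 32*((259/5 - 7*6) + 7*7) = 32*((259/5 - 42) + 49) = 32*(49/5 + 49) = 32*(294/5) = 9408/5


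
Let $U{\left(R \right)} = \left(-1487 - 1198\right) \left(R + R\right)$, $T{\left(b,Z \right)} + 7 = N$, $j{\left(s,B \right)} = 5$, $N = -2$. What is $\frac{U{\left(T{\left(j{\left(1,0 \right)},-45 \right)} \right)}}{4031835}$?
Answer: $\frac{3222}{268789} \approx 0.011987$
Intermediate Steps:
$T{\left(b,Z \right)} = -9$ ($T{\left(b,Z \right)} = -7 - 2 = -9$)
$U{\left(R \right)} = - 5370 R$ ($U{\left(R \right)} = - 2685 \cdot 2 R = - 5370 R$)
$\frac{U{\left(T{\left(j{\left(1,0 \right)},-45 \right)} \right)}}{4031835} = \frac{\left(-5370\right) \left(-9\right)}{4031835} = 48330 \cdot \frac{1}{4031835} = \frac{3222}{268789}$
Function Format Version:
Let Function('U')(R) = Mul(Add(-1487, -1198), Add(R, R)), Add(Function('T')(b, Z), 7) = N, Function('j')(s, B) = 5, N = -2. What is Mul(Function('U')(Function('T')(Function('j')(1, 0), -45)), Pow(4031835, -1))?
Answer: Rational(3222, 268789) ≈ 0.011987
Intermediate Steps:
Function('T')(b, Z) = -9 (Function('T')(b, Z) = Add(-7, -2) = -9)
Function('U')(R) = Mul(-5370, R) (Function('U')(R) = Mul(-2685, Mul(2, R)) = Mul(-5370, R))
Mul(Function('U')(Function('T')(Function('j')(1, 0), -45)), Pow(4031835, -1)) = Mul(Mul(-5370, -9), Pow(4031835, -1)) = Mul(48330, Rational(1, 4031835)) = Rational(3222, 268789)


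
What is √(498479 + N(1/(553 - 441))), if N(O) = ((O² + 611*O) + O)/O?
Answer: √391287351/28 ≈ 706.46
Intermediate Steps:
N(O) = (O² + 612*O)/O
√(498479 + N(1/(553 - 441))) = √(498479 + (612 + 1/(553 - 441))) = √(498479 + (612 + 1/112)) = √(498479 + 68545/112) = √(55898193/112) = √391287351/28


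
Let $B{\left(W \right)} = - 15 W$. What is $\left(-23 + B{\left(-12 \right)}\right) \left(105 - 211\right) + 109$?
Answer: $-16533$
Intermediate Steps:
$\left(-23 + B{\left(-12 \right)}\right) \left(105 - 211\right) + 109 = \left(-23 - -180\right) \left(105 - 211\right) + 109 = \left(-23 + 180\right) \left(-106\right) + 109 = 157 \left(-106\right) + 109 = -16642 + 109 = -16533$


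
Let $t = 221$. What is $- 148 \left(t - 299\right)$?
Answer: $11544$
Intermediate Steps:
$- 148 \left(t - 299\right) = - 148 \left(221 - 299\right) = \left(-148\right) \left(-78\right) = 11544$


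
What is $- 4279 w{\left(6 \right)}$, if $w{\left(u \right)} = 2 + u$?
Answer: $-34232$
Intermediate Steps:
$- 4279 w{\left(6 \right)} = - 4279 \left(2 + 6\right) = \left(-4279\right) 8 = -34232$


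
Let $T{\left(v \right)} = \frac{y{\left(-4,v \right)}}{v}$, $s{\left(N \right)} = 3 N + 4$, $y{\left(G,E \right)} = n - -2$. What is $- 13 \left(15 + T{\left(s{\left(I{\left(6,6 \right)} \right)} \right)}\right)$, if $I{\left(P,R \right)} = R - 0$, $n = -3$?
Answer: $- \frac{4277}{22} \approx -194.41$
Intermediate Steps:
$I{\left(P,R \right)} = R$ ($I{\left(P,R \right)} = R + 0 = R$)
$y{\left(G,E \right)} = -1$ ($y{\left(G,E \right)} = -3 - -2 = -3 + 2 = -1$)
$s{\left(N \right)} = 4 + 3 N$
$T{\left(v \right)} = - \frac{1}{v}$
$- 13 \left(15 + T{\left(s{\left(I{\left(6,6 \right)} \right)} \right)}\right) = - 13 \left(15 - \frac{1}{4 + 3 \cdot 6}\right) = - 13 \left(15 - \frac{1}{4 + 18}\right) = - 13 \left(15 - \frac{1}{22}\right) = \left(-13\right) \frac{329}{22} = - \frac{4277}{22}$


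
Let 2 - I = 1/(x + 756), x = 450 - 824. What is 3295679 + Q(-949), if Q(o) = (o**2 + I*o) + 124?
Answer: 1602302241/382 ≈ 4.1945e+6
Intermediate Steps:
x = -374
I = 763/382 (I = 2 - 1/(-374 + 756) = 2 - 1/382 = 763/382 ≈ 1.9974)
Q(o) = 124 + o**2 + 763*o/382 (Q(o) = (o**2 + 763*o/382) + 124 = 124 + o**2 + 763*o/382)
3295679 + Q(-949) = 3295679 + (124 + (-949)**2 + (763/382)*(-949)) = 3295679 + (124 + 900601 - 724087/382) = 3295679 + 343352863/382 = 1602302241/382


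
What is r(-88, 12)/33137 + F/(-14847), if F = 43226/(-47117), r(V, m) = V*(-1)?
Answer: 62992436674/23180859082563 ≈ 0.0027174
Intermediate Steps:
r(V, m) = -V
F = -43226/47117 (F = 43226*(-1/47117) = -43226/47117 ≈ -0.91742)
r(-88, 12)/33137 + F/(-14847) = -1*(-88)/33137 - 43226/47117/(-14847) = 88*(1/33137) - 43226/47117*(-1/14847) = 88/33137 + 43226/699546099 = 62992436674/23180859082563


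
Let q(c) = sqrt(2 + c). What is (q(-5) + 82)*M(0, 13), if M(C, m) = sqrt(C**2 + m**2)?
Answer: 1066 + 13*I*sqrt(3) ≈ 1066.0 + 22.517*I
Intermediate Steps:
(q(-5) + 82)*M(0, 13) = (sqrt(2 - 5) + 82)*sqrt(0**2 + 13**2) = (sqrt(-3) + 82)*sqrt(0 + 169) = (I*sqrt(3) + 82)*sqrt(169) = (82 + I*sqrt(3))*13 = 1066 + 13*I*sqrt(3)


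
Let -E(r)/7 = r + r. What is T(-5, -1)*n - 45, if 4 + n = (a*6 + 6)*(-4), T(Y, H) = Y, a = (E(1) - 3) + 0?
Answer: -1945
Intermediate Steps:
E(r) = -14*r (E(r) = -7*(r + r) = -14*r)
a = -17 (a = (-14*1 - 3) + 0 = (-14 - 3) + 0 = -17 + 0 = -17)
n = 380 (n = -4 + (-17*6 + 6)*(-4) = -4 + (-102 + 6)*(-4) = -4 - 96*(-4) = -4 + 384 = 380)
T(-5, -1)*n - 45 = -5*380 - 45 = -1900 - 45 = -1945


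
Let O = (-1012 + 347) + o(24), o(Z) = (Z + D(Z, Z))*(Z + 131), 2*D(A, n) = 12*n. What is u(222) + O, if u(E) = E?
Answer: 25597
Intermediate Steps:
D(A, n) = 6*n (D(A, n) = (12*n)/2 = 6*n)
o(Z) = 7*Z*(131 + Z) (o(Z) = (Z + 6*Z)*(Z + 131) = (7*Z)*(131 + Z) = 7*Z*(131 + Z))
O = 25375 (O = (-1012 + 347) + 7*24*(131 + 24) = -665 + 7*24*155 = -665 + 26040 = 25375)
u(222) + O = 222 + 25375 = 25597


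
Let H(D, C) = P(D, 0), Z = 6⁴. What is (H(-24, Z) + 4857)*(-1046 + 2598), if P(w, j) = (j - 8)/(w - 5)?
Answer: 218616272/29 ≈ 7.5385e+6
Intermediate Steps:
Z = 1296
P(w, j) = (-8 + j)/(-5 + w)
H(D, C) = -8/(-5 + D) (H(D, C) = (-8 + 0)/(-5 + D) = -8/(-5 + D))
(H(-24, Z) + 4857)*(-1046 + 2598) = (-8/(-5 - 24) + 4857)*(-1046 + 2598) = (-8/(-29) + 4857)*1552 = (-8*(-1/29) + 4857)*1552 = (8/29 + 4857)*1552 = (140861/29)*1552 = 218616272/29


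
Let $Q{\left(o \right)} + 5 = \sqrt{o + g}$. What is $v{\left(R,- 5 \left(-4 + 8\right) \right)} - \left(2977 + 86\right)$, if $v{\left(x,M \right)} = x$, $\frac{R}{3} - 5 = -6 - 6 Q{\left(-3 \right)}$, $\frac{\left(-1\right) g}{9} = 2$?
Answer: $-2976 - 18 i \sqrt{21} \approx -2976.0 - 82.486 i$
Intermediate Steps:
$g = -18$ ($g = \left(-9\right) 2 = -18$)
$Q{\left(o \right)} = -5 + \sqrt{-18 + o}$ ($Q{\left(o \right)} = -5 + \sqrt{o - 18} = -5 + \sqrt{-18 + o}$)
$R = 87 - 18 i \sqrt{21}$ ($R = 15 + 3 \left(-6 - 6 \left(-5 + \sqrt{-18 - 3}\right)\right) = 15 + 3 \left(-6 - 6 \left(-5 + \sqrt{-21}\right)\right) = 15 + 3 \left(-6 - 6 \left(-5 + i \sqrt{21}\right)\right) = 15 + 3 \left(-6 + \left(30 - 6 i \sqrt{21}\right)\right) = 15 + 3 \left(24 - 6 i \sqrt{21}\right) = 15 + \left(72 - 18 i \sqrt{21}\right) = 87 - 18 i \sqrt{21} \approx 87.0 - 82.486 i$)
$v{\left(R,- 5 \left(-4 + 8\right) \right)} - \left(2977 + 86\right) = \left(87 - 18 i \sqrt{21}\right) - \left(2977 + 86\right) = \left(87 - 18 i \sqrt{21}\right) - 3063 = -2976 - 18 i \sqrt{21}$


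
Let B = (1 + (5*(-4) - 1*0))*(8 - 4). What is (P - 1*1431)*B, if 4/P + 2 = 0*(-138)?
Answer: 108908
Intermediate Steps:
P = -2 (P = 4/(-2 + 0*(-138)) = 4/(-2 + 0) = 4/(-2) = 4*(-½) = -2)
B = -76 (B = (1 + (-20 + 0))*4 = (1 - 20)*4 = -19*4 = -76)
(P - 1*1431)*B = (-2 - 1*1431)*(-76) = (-2 - 1431)*(-76) = -1433*(-76) = 108908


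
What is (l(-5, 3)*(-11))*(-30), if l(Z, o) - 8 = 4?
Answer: 3960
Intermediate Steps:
l(Z, o) = 12 (l(Z, o) = 8 + 4 = 12)
(l(-5, 3)*(-11))*(-30) = (12*(-11))*(-30) = -132*(-30) = 3960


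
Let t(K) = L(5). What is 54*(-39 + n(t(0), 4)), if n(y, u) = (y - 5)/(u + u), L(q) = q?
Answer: -2106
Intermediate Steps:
t(K) = 5
n(y, u) = (-5 + y)/(2*u) (n(y, u) = (-5 + y)/((2*u)) = (-5 + y)*(1/(2*u)) = (-5 + y)/(2*u))
54*(-39 + n(t(0), 4)) = 54*(-39 + (½)*(-5 + 5)/4) = 54*(-39 + (½)*(¼)*0) = 54*(-39 + 0) = 54*(-39) = -2106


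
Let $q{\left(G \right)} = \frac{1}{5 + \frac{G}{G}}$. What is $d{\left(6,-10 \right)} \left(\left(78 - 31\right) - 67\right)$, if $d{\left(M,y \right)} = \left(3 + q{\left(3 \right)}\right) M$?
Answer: $-380$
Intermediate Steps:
$q{\left(G \right)} = \frac{1}{6}$ ($q{\left(G \right)} = \frac{1}{5 + 1} = \frac{1}{6}$)
$d{\left(M,y \right)} = \frac{19 M}{6}$ ($d{\left(M,y \right)} = \left(3 + \frac{1}{6}\right) M = \frac{19 M}{6}$)
$d{\left(6,-10 \right)} \left(\left(78 - 31\right) - 67\right) = \frac{19}{6} \cdot 6 \left(\left(78 - 31\right) - 67\right) = 19 \left(47 - 67\right) = 19 \left(-20\right) = -380$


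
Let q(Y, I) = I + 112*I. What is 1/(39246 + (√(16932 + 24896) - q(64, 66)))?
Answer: 7947/252608779 - √10457/505217558 ≈ 3.1257e-5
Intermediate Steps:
q(Y, I) = 113*I
1/(39246 + (√(16932 + 24896) - q(64, 66))) = 1/(39246 + (√(16932 + 24896) - 113*66)) = 1/(39246 + (√41828 - 1*7458)) = 1/(39246 + (2*√10457 - 7458)) = 1/(39246 + (-7458 + 2*√10457)) = 1/(31788 + 2*√10457)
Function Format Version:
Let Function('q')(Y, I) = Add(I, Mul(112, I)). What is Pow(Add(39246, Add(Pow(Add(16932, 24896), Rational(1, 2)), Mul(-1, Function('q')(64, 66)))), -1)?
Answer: Add(Rational(7947, 252608779), Mul(Rational(-1, 505217558), Pow(10457, Rational(1, 2)))) ≈ 3.1257e-5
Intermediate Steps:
Function('q')(Y, I) = Mul(113, I)
Pow(Add(39246, Add(Pow(Add(16932, 24896), Rational(1, 2)), Mul(-1, Function('q')(64, 66)))), -1) = Pow(Add(39246, Add(Pow(Add(16932, 24896), Rational(1, 2)), Mul(-1, Mul(113, 66)))), -1) = Pow(Add(39246, Add(Pow(41828, Rational(1, 2)), Mul(-1, 7458))), -1) = Pow(Add(39246, Add(Mul(2, Pow(10457, Rational(1, 2))), -7458)), -1) = Pow(Add(39246, Add(-7458, Mul(2, Pow(10457, Rational(1, 2))))), -1) = Pow(Add(31788, Mul(2, Pow(10457, Rational(1, 2)))), -1)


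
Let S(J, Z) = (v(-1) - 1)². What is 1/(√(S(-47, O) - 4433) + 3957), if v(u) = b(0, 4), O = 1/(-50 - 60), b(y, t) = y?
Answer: 3957/15662281 - 4*I*√277/15662281 ≈ 0.00025264 - 4.2505e-6*I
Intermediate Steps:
O = -1/110 (O = 1/(-110) = -1/110 ≈ -0.0090909)
v(u) = 0
S(J, Z) = 1 (S(J, Z) = (0 - 1)² = (-1)² = 1)
1/(√(S(-47, O) - 4433) + 3957) = 1/(√(1 - 4433) + 3957) = 1/(√(-4432) + 3957) = 1/(4*I*√277 + 3957) = 1/(3957 + 4*I*√277)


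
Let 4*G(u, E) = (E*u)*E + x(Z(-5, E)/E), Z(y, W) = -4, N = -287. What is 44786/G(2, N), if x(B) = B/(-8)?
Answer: 102828656/94559611 ≈ 1.0874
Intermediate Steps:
x(B) = -B/8 (x(B) = B*(-⅛) = -B/8)
G(u, E) = 1/(8*E) + u*E²/4 (G(u, E) = ((E*u)*E - (-1)/(2*E))/4 = (u*E² + 1/(2*E))/4 = (1/(2*E) + u*E²)/4 = 1/(8*E) + u*E²/4)
44786/G(2, N) = 44786/(((⅛)*(1 + 2*2*(-287)³)/(-287))) = 44786/(((⅛)*(-1/287)*(1 + 2*2*(-23639903)))) = 44786/(((⅛)*(-1/287)*(1 - 94559612))) = 44786/(((⅛)*(-1/287)*(-94559611))) = 44786/(94559611/2296) = 44786*(2296/94559611) = 102828656/94559611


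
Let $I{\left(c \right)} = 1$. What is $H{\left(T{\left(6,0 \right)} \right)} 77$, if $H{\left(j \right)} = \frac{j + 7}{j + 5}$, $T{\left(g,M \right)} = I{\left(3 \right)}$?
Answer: $\frac{308}{3} \approx 102.67$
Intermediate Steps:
$T{\left(g,M \right)} = 1$
$H{\left(j \right)} = \frac{7 + j}{5 + j}$
$H{\left(T{\left(6,0 \right)} \right)} 77 = \frac{7 + 1}{5 + 1} \cdot 77 = \frac{1}{6} \cdot 8 \cdot 77 = \frac{4}{3} \cdot 77 = \frac{308}{3}$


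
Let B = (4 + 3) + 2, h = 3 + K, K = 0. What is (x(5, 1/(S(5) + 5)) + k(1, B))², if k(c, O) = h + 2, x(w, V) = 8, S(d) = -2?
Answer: 169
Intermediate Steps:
h = 3 (h = 3 + 0 = 3)
B = 9 (B = 7 + 2 = 9)
k(c, O) = 5 (k(c, O) = 3 + 2 = 5)
(x(5, 1/(S(5) + 5)) + k(1, B))² = (8 + 5)² = 13² = 169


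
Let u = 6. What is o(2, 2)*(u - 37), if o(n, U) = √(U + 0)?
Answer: -31*√2 ≈ -43.841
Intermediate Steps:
o(n, U) = √U
o(2, 2)*(u - 37) = √2*(6 - 37) = √2*(-31) = -31*√2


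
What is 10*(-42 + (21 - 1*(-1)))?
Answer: -200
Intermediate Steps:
10*(-42 + (21 - 1*(-1))) = 10*(-42 + (21 + 1)) = 10*(-42 + 22) = 10*(-20) = -200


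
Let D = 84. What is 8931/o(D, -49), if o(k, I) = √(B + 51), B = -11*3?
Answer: 2977*√2/2 ≈ 2105.1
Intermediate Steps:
B = -33
o(k, I) = 3*√2 (o(k, I) = √(-33 + 51) = √18 = 3*√2)
8931/o(D, -49) = 8931/((3*√2)) = 8931*(√2/6) = 2977*√2/2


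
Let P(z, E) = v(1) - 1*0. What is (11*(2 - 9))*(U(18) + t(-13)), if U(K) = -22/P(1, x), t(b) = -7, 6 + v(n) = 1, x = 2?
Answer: 1001/5 ≈ 200.20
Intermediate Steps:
v(n) = -5 (v(n) = -6 + 1 = -5)
P(z, E) = -5 (P(z, E) = -5 - 1*0 = -5 + 0 = -5)
U(K) = 22/5 (U(K) = -22/(-5) = -22*(-⅕) = 22/5)
(11*(2 - 9))*(U(18) + t(-13)) = (11*(2 - 9))*(22/5 - 7) = (11*(-7))*(-13/5) = -77*(-13/5) = 1001/5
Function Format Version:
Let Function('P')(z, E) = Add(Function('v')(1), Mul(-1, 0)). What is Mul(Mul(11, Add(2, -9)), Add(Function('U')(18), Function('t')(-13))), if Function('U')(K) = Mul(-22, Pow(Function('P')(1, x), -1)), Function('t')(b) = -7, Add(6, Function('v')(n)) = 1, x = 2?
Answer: Rational(1001, 5) ≈ 200.20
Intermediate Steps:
Function('v')(n) = -5 (Function('v')(n) = Add(-6, 1) = -5)
Function('P')(z, E) = -5 (Function('P')(z, E) = Add(-5, Mul(-1, 0)) = Add(-5, 0) = -5)
Function('U')(K) = Rational(22, 5) (Function('U')(K) = Mul(-22, Pow(-5, -1)) = Mul(-22, Rational(-1, 5)) = Rational(22, 5))
Mul(Mul(11, Add(2, -9)), Add(Function('U')(18), Function('t')(-13))) = Mul(Mul(11, Add(2, -9)), Add(Rational(22, 5), -7)) = Mul(Mul(11, -7), Rational(-13, 5)) = Mul(-77, Rational(-13, 5)) = Rational(1001, 5)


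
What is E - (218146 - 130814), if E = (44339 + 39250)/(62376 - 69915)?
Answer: -219493179/2513 ≈ -87343.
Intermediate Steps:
E = -27863/2513 (E = 83589/(-7539) = 83589*(-1/7539) = -27863/2513 ≈ -11.088)
E - (218146 - 130814) = -27863/2513 - (218146 - 130814) = -27863/2513 - 1*87332 = -27863/2513 - 87332 = -219493179/2513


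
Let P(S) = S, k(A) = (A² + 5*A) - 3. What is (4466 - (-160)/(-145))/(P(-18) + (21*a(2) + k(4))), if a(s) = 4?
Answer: 129482/2871 ≈ 45.100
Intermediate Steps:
k(A) = -3 + A² + 5*A
(4466 - (-160)/(-145))/(P(-18) + (21*a(2) + k(4))) = (4466 - (-160)/(-145))/(-18 + (21*4 + (-3 + 4² + 5*4))) = (4466 - (-160)*(-1)/145)/(-18 + (84 + (-3 + 16 + 20))) = (4466 - 5*32/145)/(-18 + (84 + 33)) = (4466 - 32/29)/(-18 + 117) = (129482/29)/99 = (129482/29)*(1/99) = 129482/2871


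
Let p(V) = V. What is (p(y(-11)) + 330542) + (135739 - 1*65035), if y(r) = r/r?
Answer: 401247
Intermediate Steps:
y(r) = 1
(p(y(-11)) + 330542) + (135739 - 1*65035) = (1 + 330542) + (135739 - 1*65035) = 330543 + (135739 - 65035) = 330543 + 70704 = 401247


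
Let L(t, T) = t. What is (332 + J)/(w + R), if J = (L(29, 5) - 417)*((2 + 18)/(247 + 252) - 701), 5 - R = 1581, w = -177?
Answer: -135879920/874747 ≈ -155.34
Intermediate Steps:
R = -1576 (R = 5 - 1*1581 = 5 - 1581 = -1576)
J = 135714252/499 (J = (29 - 417)*((2 + 18)/(247 + 252) - 701) = -388*(20/499 - 701) = -388*(-349779/499) = 135714252/499 ≈ 2.7197e+5)
(332 + J)/(w + R) = (332 + 135714252/499)/(-177 - 1576) = (135879920/499)/(-1753) = (135879920/499)*(-1/1753) = -135879920/874747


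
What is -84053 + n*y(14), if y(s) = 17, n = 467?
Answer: -76114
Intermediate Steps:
-84053 + n*y(14) = -84053 + 467*17 = -84053 + 7939 = -76114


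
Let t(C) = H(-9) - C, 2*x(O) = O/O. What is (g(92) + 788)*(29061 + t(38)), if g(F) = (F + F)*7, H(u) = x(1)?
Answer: 60252786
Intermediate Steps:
x(O) = 1/2 (x(O) = (O/O)/2 = (1/2)*1 = 1/2)
H(u) = 1/2
g(F) = 14*F (g(F) = (2*F)*7 = 14*F)
t(C) = 1/2 - C
(g(92) + 788)*(29061 + t(38)) = (14*92 + 788)*(29061 + (1/2 - 1*38)) = (1288 + 788)*(29061 + (1/2 - 38)) = 2076*(29061 - 75/2) = 2076*(58047/2) = 60252786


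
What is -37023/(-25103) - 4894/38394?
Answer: 649303490/481902291 ≈ 1.3474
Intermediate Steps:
-37023/(-25103) - 4894/38394 = -37023*(-1/25103) - 4894*1/38394 = 37023/25103 - 2447/19197 = 649303490/481902291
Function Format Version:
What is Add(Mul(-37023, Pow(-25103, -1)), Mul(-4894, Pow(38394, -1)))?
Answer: Rational(649303490, 481902291) ≈ 1.3474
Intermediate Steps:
Add(Mul(-37023, Pow(-25103, -1)), Mul(-4894, Pow(38394, -1))) = Add(Mul(-37023, Rational(-1, 25103)), Mul(-4894, Rational(1, 38394))) = Add(Rational(37023, 25103), Rational(-2447, 19197)) = Rational(649303490, 481902291)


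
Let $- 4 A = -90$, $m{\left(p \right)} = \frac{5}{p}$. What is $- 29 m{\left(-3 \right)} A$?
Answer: $\frac{2175}{2} \approx 1087.5$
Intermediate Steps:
$A = \frac{45}{2}$ ($A = \left(- \frac{1}{4}\right) \left(-90\right) = \frac{45}{2} \approx 22.5$)
$- 29 m{\left(-3 \right)} A = - 29 \frac{5}{-3} \cdot \frac{45}{2} = - 29 \cdot 5 \left(- \frac{1}{3}\right) \frac{45}{2} = \left(-29\right) \left(- \frac{5}{3}\right) \frac{45}{2} = \frac{145}{3} \cdot \frac{45}{2} = \frac{2175}{2}$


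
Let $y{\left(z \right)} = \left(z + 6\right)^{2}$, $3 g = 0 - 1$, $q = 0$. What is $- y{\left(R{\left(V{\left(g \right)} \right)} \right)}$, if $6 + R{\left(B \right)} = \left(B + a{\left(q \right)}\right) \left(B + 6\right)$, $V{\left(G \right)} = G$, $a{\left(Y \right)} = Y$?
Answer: $- \frac{289}{81} \approx -3.5679$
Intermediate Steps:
$g = - \frac{1}{3}$ ($g = \frac{0 - 1}{3} = \frac{1}{3} \left(-1\right) = - \frac{1}{3} \approx -0.33333$)
$R{\left(B \right)} = -6 + B \left(6 + B\right)$ ($R{\left(B \right)} = -6 + \left(B + 0\right) \left(B + 6\right) = -6 + B \left(6 + B\right)$)
$y{\left(z \right)} = \left(6 + z\right)^{2}$
$- y{\left(R{\left(V{\left(g \right)} \right)} \right)} = - \left(6 + \left(-6 + \left(- \frac{1}{3}\right)^{2} + 6 \left(- \frac{1}{3}\right)\right)\right)^{2} = - \left(6 - \frac{71}{9}\right)^{2} = - \left(- \frac{17}{9}\right)^{2} = \left(-1\right) \frac{289}{81} = - \frac{289}{81}$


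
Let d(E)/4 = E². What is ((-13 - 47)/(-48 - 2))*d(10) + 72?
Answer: 552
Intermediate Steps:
d(E) = 4*E²
((-13 - 47)/(-48 - 2))*d(10) + 72 = ((-13 - 47)/(-48 - 2))*(4*10²) + 72 = (-60/(-50))*(4*100) + 72 = -60*(-1/50)*400 + 72 = (6/5)*400 + 72 = 480 + 72 = 552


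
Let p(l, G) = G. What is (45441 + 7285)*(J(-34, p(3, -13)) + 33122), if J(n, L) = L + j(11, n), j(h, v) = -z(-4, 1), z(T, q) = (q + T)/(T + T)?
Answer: 6982741447/4 ≈ 1.7457e+9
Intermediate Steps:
z(T, q) = (T + q)/(2*T) (z(T, q) = (T + q)/((2*T)) = (T + q)*(1/(2*T)) = (T + q)/(2*T))
j(h, v) = -3/8 (j(h, v) = -(-4 + 1)/(2*(-4)) = -(-1)*(-3)/(2*4) = -1*3/8 = -3/8)
J(n, L) = -3/8 + L (J(n, L) = L - 3/8 = -3/8 + L)
(45441 + 7285)*(J(-34, p(3, -13)) + 33122) = (45441 + 7285)*((-3/8 - 13) + 33122) = 52726*(-107/8 + 33122) = 52726*(264869/8) = 6982741447/4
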